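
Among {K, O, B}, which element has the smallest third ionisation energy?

B

The third ionization energy removes an electron from the +2 ion. For each element: K²⁺ is already 1 electron into the core; O²⁺ still has 4 valence electrons; B²⁺ still has 1 valence electron.
Usually core removal costs more than valence removal, but here the competition is close: a tightly held n=2 valence electron can cost more to remove than an n=3 core electron, so the actual values have to decide it.
Valence configurations: O²⁺ [He]2s²2p², B²⁺ [He]2s¹.
Approximate IE_3 values (kJ/mol): K 4420, O 5300, B 3660.
Overall IE_3 order: B < K < O.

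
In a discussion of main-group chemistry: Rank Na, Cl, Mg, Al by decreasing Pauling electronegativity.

Smaller atoms with higher effective nuclear charge are more electronegative.
All lie in period 3, so electronegativity increases left to right.
So from highest to lowest: Cl > Al > Mg > Na.

Cl > Al > Mg > Na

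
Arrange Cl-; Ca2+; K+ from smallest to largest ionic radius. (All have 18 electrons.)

Ca2+ < K+ < Cl-

All of these have 18 electrons, so size is governed by nuclear charge alone: the more protons, the stronger the pull on the same electron cloud, and the smaller the ion.
Nuclear charges: Ca2+ (Z=20), K+ (Z=19), Cl- (Z=17).
Smallest to largest: Ca2+ < K+ < Cl-.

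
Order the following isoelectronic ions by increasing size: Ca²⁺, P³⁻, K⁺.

All of these have 18 electrons, so size is governed by nuclear charge alone: the more protons, the stronger the pull on the same electron cloud, and the smaller the ion.
Nuclear charges: Ca²⁺ (Z=20), K⁺ (Z=19), P³⁻ (Z=15).
Smallest to largest: Ca²⁺ < K⁺ < P³⁻.

Ca²⁺, K⁺, P³⁻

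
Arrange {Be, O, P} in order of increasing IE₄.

After 3 electrons have been removed, what remains? Be³⁺ is already 1 electron into the core; O³⁺ still has 3 valence electrons; P³⁺ still has 2 valence electrons.
Core electrons are held far more tightly than valence electrons, so Be tops the IE_4 order.
Valence configurations: O³⁺ [He]2s²2p¹, P³⁺ [Ne]3s².
The numbers (kJ/mol): Be 21007, O 7469, P 4964.
Hence IE_4: P < O < Be.

P < O < Be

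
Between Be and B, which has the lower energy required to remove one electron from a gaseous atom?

B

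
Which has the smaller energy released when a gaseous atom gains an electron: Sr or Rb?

Sr

EA tends to increase across a period and decrease down a group, though the pattern is less regular than for IE or radius.
All lie in period 5; the across-period trend (electron affinity increases left to right) applies, with the exception below.
Note the exception: Rb has a higher electron affinity than Sr, contrary to the simple trend — adding an electron to Sr (ns²) has to open a new, higher-energy np subshell, which is unfavourable.
Tabulated electron affinity (kJ/mol): Rb 47, Sr 5.
So Sr has the smaller energy released when a gaseous atom gains an electron (Sr < Rb).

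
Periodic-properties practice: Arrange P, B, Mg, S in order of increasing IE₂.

Consider each +1 ion: P⁺ still has 4 valence electrons; B⁺ still has 2 valence electrons; Mg⁺ still has 1 valence electron; S⁺ still has 5 valence electrons.
All are still removing valence electrons, so compare the +1 ions as you would atoms: IE_2 generally rises across a period (higher Z_eff) and falls down a group (larger shell), subject to the usual subshell exceptions.
Valence configurations: P⁺ [Ne]3s²3p², B⁺ [He]2s², Mg⁺ [Ne]3s¹, S⁺ [Ne]3s²3p³.
Approximate IE_2 values (kJ/mol): P 1907, B 2427, Mg 1451, S 2252.
So the second ionization energies run Mg < P < S < B.

Mg < P < S < B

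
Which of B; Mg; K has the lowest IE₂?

Mg

After 1 electron has been removed, what remains? B⁺ still has 2 valence electrons; Mg⁺ still has 1 valence electron; K⁺ is the bare [Ar] core.
Core electrons are held far more tightly than valence electrons, so K tops the IE_2 order.
Valence configurations: B⁺ [He]2s², Mg⁺ [Ne]3s¹.
Approximate IE_2 values (kJ/mol): B 2427, Mg 1451, K 3052.
Putting it together, IE_2: Mg < B < K.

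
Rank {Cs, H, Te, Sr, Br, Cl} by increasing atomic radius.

H is in period 1, group 1; Cl is in period 3, group 17; Br is in period 4, group 17; Sr is in period 5, group 2; Te is in period 5, group 16; Cs is in period 6, group 1.
Moving right in a period, electrons are added to the same shell under a stronger nuclear pull, so atoms get smaller; moving down, a new shell is opened and atoms get larger.
These span different periods and groups, so the two trends combine.
Cl > H: the two effects oppose for this pair; the down-group effect wins (99 vs 32 pm).
Br > Cl: they share group 17; the group trend gives Br the larger value.
Te > Br: both effects reinforce here, so Te is clearly the larger of the two.
Sr > Te: Sr lies to the left of Te in period 5, so the across-period effect alone puts Sr larger.
Cs > Sr: both effects reinforce here, so Cs is clearly the larger of the two.
For reference (pm): H 32, Cl 99, Br 114, Sr 185, Te 136, Cs 232.
So from smallest to largest: H < Cl < Br < Te < Sr < Cs.

H < Cl < Br < Te < Sr < Cs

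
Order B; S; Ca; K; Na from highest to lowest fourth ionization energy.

B > Na > Ca > K > S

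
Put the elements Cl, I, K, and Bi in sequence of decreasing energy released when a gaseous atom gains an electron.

Cl > I > Bi > K

Atoms with high Z_eff and room in the valence shell (especially the halogens) have the most exothermic electron affinities.
These span different periods and groups, so the two trends combine.
Bi > K: period and group pull opposite ways; the across-period shift dominates (91 vs 48 kJ/mol).
I > Bi: relative to Bi, both the across-period and down-group shifts push I's electron affinity up.
Cl > I: they share group 17; the group trend gives Cl the larger value.
Tabulated electron affinity (kJ/mol): Cl 349, K 48, I 295, Bi 91.
So from highest to lowest: Cl > I > Bi > K.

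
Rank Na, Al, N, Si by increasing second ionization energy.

Si, Al, N, Na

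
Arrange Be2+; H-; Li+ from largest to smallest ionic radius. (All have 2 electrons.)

All of these have 2 electrons, so size is governed by nuclear charge alone: the more protons, the stronger the pull on the same electron cloud, and the smaller the ion.
Nuclear charges: Be2+ (Z=4), Li+ (Z=3), H- (Z=1).
Largest to smallest: H- > Li+ > Be2+.

H- > Li+ > Be2+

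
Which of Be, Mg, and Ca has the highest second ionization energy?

IE_2 is the cost of taking one more electron from the +1 cation: Be⁺ still has 1 valence electron; Mg⁺ still has 1 valence electron; Ca⁺ still has 1 valence electron.
All are still removing valence electrons, so compare the +1 ions as you would atoms: IE_2 generally rises across a period (higher Z_eff) and falls down a group (larger shell), subject to the usual subshell exceptions.
Valence configurations: Be⁺ [He]2s¹, Mg⁺ [Ne]3s¹, Ca⁺ [Ar]4s¹.
Tabulated IE_2 (kJ/mol): Be 1757, Mg 1451, Ca 1145.
Overall IE_2 order: Ca < Mg < Be.

Be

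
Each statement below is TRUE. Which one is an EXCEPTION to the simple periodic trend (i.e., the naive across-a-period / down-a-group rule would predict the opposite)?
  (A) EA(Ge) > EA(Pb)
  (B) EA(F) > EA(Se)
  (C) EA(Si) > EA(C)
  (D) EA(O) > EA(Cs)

(C)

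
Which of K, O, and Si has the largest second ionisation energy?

O

After 1 electron has been removed, what remains? K⁺ is the bare [Ar] core; O⁺ still has 5 valence electrons; Si⁺ still has 3 valence electrons.
Usually core removal costs more than valence removal, but here the competition is close: a tightly held n=2 valence electron can cost more to remove than an n=3 core electron, so the actual values have to decide it.
Valence configurations: O⁺ [He]2s²2p³, Si⁺ [Ne]3s²3p¹.
Approximate IE_2 values (kJ/mol): K 3052, O 3388, Si 1577.
Overall IE_2 order: Si < K < O.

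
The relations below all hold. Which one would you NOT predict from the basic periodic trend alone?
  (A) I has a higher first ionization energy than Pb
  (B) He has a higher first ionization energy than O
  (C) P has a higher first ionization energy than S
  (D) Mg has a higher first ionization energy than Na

(C)

The general trend: first ionization energy increases across a period and decreases down a group.
(A) I (period 5, group 17) vs Pb (period 6, group 14): the stated order agrees with the simple trend.
(B) He (period 1, group 18) vs O (period 2, group 16): the stated order agrees with the simple trend.
(C) P (period 3, group 15) vs S (period 3, group 16): the stated order contradicts the simple trend.
(D) Mg (period 3, group 2) vs Na (period 3, group 1): the stated order agrees with the simple trend.
The exception is (C): S (3p⁴) ionizes more easily than half-filled P (3p³) because the paired 3p electron in S is pushed out by e⁻–e⁻ repulsion.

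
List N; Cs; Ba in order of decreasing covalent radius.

Cs, Ba, N

N is in period 2, group 15; Cs is in period 6, group 1; Ba is in period 6, group 2.
Moving right in a period, electrons are added to the same shell under a stronger nuclear pull, so atoms get smaller; moving down, a new shell is opened and atoms get larger.
Here both period and group differ, so the two effects have to be weighed against each other.
Ba > N: relative to N, both the across-period and down-group shifts push Ba's atomic radius up.
Cs > Ba: Cs lies to the left of Ba in period 6, so the across-period effect alone puts Cs larger.
Tabulated atomic radius (pm): N 71, Cs 232, Ba 196.
So from largest to smallest: Cs > Ba > N.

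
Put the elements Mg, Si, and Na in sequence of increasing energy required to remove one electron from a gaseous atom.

Na, Mg, Si

Na is in period 3, group 1; Mg is in period 3, group 2; Si is in period 3, group 14.
Across a period the outer electron is held more tightly (higher IE₁); down a group it sits in a higher shell, more shielded, and comes off more easily.
All lie in period 3, so first ionization energy increases left to right.
So from lowest to highest: Na < Mg < Si.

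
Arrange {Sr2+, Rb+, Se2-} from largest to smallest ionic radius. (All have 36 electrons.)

All of these have 36 electrons, so size is governed by nuclear charge alone: the more protons, the stronger the pull on the same electron cloud, and the smaller the ion.
Nuclear charges: Sr2+ (Z=38), Rb+ (Z=37), Se2- (Z=34).
Largest to smallest: Se2- > Rb+ > Sr2+.

Se2- > Rb+ > Sr2+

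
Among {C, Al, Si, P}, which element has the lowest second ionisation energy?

IE_2 is the cost of taking one more electron from the +1 cation: C⁺ still has 3 valence electrons; Al⁺ still has 2 valence electrons; Si⁺ still has 3 valence electrons; P⁺ still has 4 valence electrons.
All are still removing valence electrons, so compare the +1 ions as you would atoms: IE_2 generally rises across a period (higher Z_eff) and falls down a group (larger shell), subject to the usual subshell exceptions.
Valence configurations: C⁺ [He]2s²2p¹, Al⁺ [Ne]3s², Si⁺ [Ne]3s²3p¹, P⁺ [Ne]3s²3p².
Si⁺ loses a lone 3p electron whereas Al⁺ must break into a filled 3s² pair, so IE_2(Al) > IE_2(Si) even though Si has the higher nuclear charge.
Approximate IE_2 values (kJ/mol): C 2353, Al 1817, Si 1577, P 1907.
Putting it together, IE_2: Si < Al < P < C.

Si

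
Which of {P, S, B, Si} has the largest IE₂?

B

IE_2 is the cost of taking one more electron from the +1 cation: P⁺ still has 4 valence electrons; S⁺ still has 5 valence electrons; B⁺ still has 2 valence electrons; Si⁺ still has 3 valence electrons.
All are still removing valence electrons, so compare the +1 ions as you would atoms: IE_2 generally rises across a period (higher Z_eff) and falls down a group (larger shell), subject to the usual subshell exceptions.
Valence configurations: P⁺ [Ne]3s²3p², S⁺ [Ne]3s²3p³, B⁺ [He]2s², Si⁺ [Ne]3s²3p¹.
The numbers (kJ/mol): P 1907, S 2252, B 2427, Si 1577.
Putting it together, IE_2: Si < P < S < B.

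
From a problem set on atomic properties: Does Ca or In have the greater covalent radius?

Radius decreases left→right (rising Z_eff, same n) and increases top→bottom (higher n).
These span different periods and groups, so the two trends combine.
Ca > In: the two effects oppose for this pair; the across-period effect wins (171 vs 142 pm).
Tabulated atomic radius (pm): Ca 171, In 142.
So Ca has the greater covalent radius (Ca > In).

Ca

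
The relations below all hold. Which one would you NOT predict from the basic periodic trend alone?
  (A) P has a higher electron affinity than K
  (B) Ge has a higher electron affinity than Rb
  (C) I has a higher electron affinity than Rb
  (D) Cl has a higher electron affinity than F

(D)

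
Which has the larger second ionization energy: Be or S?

S

After 1 electron has been removed, what remains? Be⁺ still has 1 valence electron; S⁺ still has 5 valence electrons.
All are still removing valence electrons, so compare the +1 ions as you would atoms: IE_2 generally rises across a period (higher Z_eff) and falls down a group (larger shell), subject to the usual subshell exceptions.
Valence configurations: Be⁺ [He]2s¹, S⁺ [Ne]3s²3p³.
The numbers (kJ/mol): Be 1757, S 2252.
Overall IE_2 order: Be < S.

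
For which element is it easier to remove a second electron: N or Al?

Al

The second ionization energy removes an electron from the +1 ion. For each element: N⁺ still has 4 valence electrons; Al⁺ still has 2 valence electrons.
All are still removing valence electrons, so compare the +1 ions as you would atoms: IE_2 generally rises across a period (higher Z_eff) and falls down a group (larger shell), subject to the usual subshell exceptions.
Valence configurations: N⁺ [He]2s²2p², Al⁺ [Ne]3s².
The numbers (kJ/mol): N 2856, Al 1817.
Hence IE_2: Al < N.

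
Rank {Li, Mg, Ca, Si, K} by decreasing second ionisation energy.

Li > K > Si > Mg > Ca

After 1 electron has been removed, what remains? Li⁺ is the bare [He] core; Mg⁺ still has 1 valence electron; Ca⁺ still has 1 valence electron; Si⁺ still has 3 valence electrons; K⁺ is the bare [Ar] core.
Pulling an electron out of a noble-gas core costs far more than removing a remaining valence electron, so K and Li sit at the high end of IE_2.
Valence configurations: Mg⁺ [Ne]3s¹, Ca⁺ [Ar]4s¹, Si⁺ [Ne]3s²3p¹.
The numbers (kJ/mol): Li 7298, Mg 1451, Ca 1145, Si 1577, K 3052.
So the second ionization energies run Ca < Mg < Si < K < Li.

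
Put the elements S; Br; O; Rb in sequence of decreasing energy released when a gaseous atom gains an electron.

Adding an electron releases more energy for atoms nearer the top right (short of the noble gases).
These span different periods and groups, so the two trends combine.
O > Rb: both effects reinforce here, so O is clearly the higher of the two.
S > O: this pair runs against the simple trend — see the exception note.
Br > S: period and group pull opposite ways; the across-period shift dominates (325 vs 200 kJ/mol).
Note the exception: S has a higher electron affinity than O, contrary to the simple trend — the compact 2p subshell of O repels the added electron more than S's larger 3p does.
Tabulated electron affinity (kJ/mol): O 141, S 200, Br 325, Rb 47.
So from highest to lowest: Br > S > O > Rb.

Br > S > O > Rb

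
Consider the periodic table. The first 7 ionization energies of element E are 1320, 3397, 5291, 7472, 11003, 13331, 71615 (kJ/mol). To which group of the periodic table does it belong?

Look for the largest jump between consecutive ionization energies: IE7/IE6 ≈ 5.4, far larger than any earlier ratio.
That jump marks the point where a core electron is being removed. So the atom has 6 valence electrons.
A main-group element with 6 valence electrons is in group 16.

Group 16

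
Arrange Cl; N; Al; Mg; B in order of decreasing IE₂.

After 1 electron has been removed, what remains? Cl⁺ still has 6 valence electrons; N⁺ still has 4 valence electrons; Al⁺ still has 2 valence electrons; Mg⁺ still has 1 valence electron; B⁺ still has 2 valence electrons.
All are still removing valence electrons, so compare the +1 ions as you would atoms: IE_2 generally rises across a period (higher Z_eff) and falls down a group (larger shell), subject to the usual subshell exceptions.
Valence configurations: Cl⁺ [Ne]3s²3p⁴, N⁺ [He]2s²2p², Al⁺ [Ne]3s², Mg⁺ [Ne]3s¹, B⁺ [He]2s².
The numbers (kJ/mol): Cl 2298, N 2856, Al 1817, Mg 1451, B 2427.
Putting it together, IE_2: Mg < Al < Cl < B < N.

N > B > Cl > Al > Mg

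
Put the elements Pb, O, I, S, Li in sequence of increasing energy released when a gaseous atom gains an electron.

Pb < Li < O < S < I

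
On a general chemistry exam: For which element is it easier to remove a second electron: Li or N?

The second ionization energy removes an electron from the +1 ion. For each element: Li⁺ is the bare [He] core; N⁺ still has 4 valence electrons.
Pulling an electron out of a noble-gas core costs far more than removing a remaining valence electron, so Li sits at the high end of IE_2.
Approximate IE_2 values (kJ/mol): Li 7298, N 2856.
Putting it together, IE_2: N < Li.

N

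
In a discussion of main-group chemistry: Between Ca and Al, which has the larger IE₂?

Consider each +1 ion: Ca⁺ still has 1 valence electron; Al⁺ still has 2 valence electrons.
All are still removing valence electrons, so compare the +1 ions as you would atoms: IE_2 generally rises across a period (higher Z_eff) and falls down a group (larger shell), subject to the usual subshell exceptions.
Valence configurations: Ca⁺ [Ar]4s¹, Al⁺ [Ne]3s².
Approximate IE_2 values (kJ/mol): Ca 1145, Al 1817.
Putting it together, IE_2: Ca < Al.

Al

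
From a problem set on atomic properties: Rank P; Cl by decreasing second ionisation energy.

IE_2 is the cost of taking one more electron from the +1 cation: P⁺ still has 4 valence electrons; Cl⁺ still has 6 valence electrons.
All are still removing valence electrons, so compare the +1 ions as you would atoms: IE_2 generally rises across a period (higher Z_eff) and falls down a group (larger shell), subject to the usual subshell exceptions.
Valence configurations: P⁺ [Ne]3s²3p², Cl⁺ [Ne]3s²3p⁴.
Approximate IE_2 values (kJ/mol): P 1907, Cl 2298.
Hence IE_2: P < Cl.

Cl > P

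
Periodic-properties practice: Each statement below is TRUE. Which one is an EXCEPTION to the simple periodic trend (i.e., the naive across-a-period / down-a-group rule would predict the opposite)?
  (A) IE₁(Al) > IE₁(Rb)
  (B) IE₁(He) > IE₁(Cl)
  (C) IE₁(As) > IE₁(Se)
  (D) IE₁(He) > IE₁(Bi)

(C)

The general trend: IE₁ increases across a period and decreases down a group.
(A) Al (period 3, group 13) vs Rb (period 5, group 1): the stated order agrees with the simple trend.
(B) He (period 1, group 18) vs Cl (period 3, group 17): the stated order agrees with the simple trend.
(C) As (period 4, group 15) vs Se (period 4, group 16): the stated order contradicts the simple trend.
(D) He (period 1, group 18) vs Bi (period 6, group 15): the stated order agrees with the simple trend.
The exception is (C): Se (4p⁴) ionizes more easily than half-filled As (4p³).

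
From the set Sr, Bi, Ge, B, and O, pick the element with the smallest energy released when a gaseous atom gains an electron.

B is in period 2, group 13; O is in period 2, group 16; Ge is in period 4, group 14; Sr is in period 5, group 2; Bi is in period 6, group 15.
Atoms with high Z_eff and room in the valence shell (especially the halogens) have the most exothermic electron affinities.
These span different periods and groups, so the two trends combine.
B > Sr: relative to Sr, both the across-period and down-group shifts push B's electron affinity up.
Bi > B: the two effects oppose for this pair; the across-period effect wins (91 vs 27 kJ/mol).
Ge > Bi: the two effects oppose for this pair; the down-group effect wins (119 vs 91 kJ/mol).
O > Ge: relative to Ge, both the across-period and down-group shifts push O's electron affinity up.
Tabulated electron affinity (kJ/mol): B 27, O 141, Ge 119, Sr 5, Bi 91.
The smallest energy released when a gaseous atom gains an electron among these belongs to Sr.

Sr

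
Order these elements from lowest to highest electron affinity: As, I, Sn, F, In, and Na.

In < Na < As < Sn < I < F

F is in period 2, group 17; Na is in period 3, group 1; As is in period 4, group 15; In is in period 5, group 13; Sn is in period 5, group 14; I is in period 5, group 17.
Atoms with high Z_eff and room in the valence shell (especially the halogens) have the most exothermic electron affinities.
Neither a single period nor a single group — weigh both effects.
Na > In: period and group pull opposite ways; the down-group shift dominates (53 vs 29 kJ/mol).
As > Na: the two effects oppose for this pair; the across-period effect wins (78 vs 53 kJ/mol).
Sn > As: this pair runs against the simple trend — see the exception note.
I > Sn: both are in period 5; the period trend gives I the larger value.
F > I: they share group 17; the group trend gives F the larger value.
Note the exception: Sn has a higher electron affinity than As, contrary to the simple trend — adding an electron to As's half-filled np³ subshell costs electron-pairing energy.
Tabulated electron affinity (kJ/mol): F 328, Na 53, As 78, In 29, Sn 107, I 295.
So from lowest to highest: In < Na < As < Sn < I < F.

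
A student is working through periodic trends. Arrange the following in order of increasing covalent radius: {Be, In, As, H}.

Across a period the added protons contract the valence shell; down a group each new principal shell makes the atom larger.
Here both period and group differ, so the two effects have to be weighed against each other.
Be > H: period and group pull opposite ways; the down-group shift dominates (102 vs 32 pm).
As > Be: the two effects oppose for this pair; the down-group effect wins (121 vs 102 pm).
In > As: relative to As, both the across-period and down-group shifts push In's atomic radius up.
Approximate values (pm): H 32, Be 102, As 121, In 142.
So from smallest to largest: H < Be < As < In.

H, Be, As, In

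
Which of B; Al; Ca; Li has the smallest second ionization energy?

Consider each +1 ion: B⁺ still has 2 valence electrons; Al⁺ still has 2 valence electrons; Ca⁺ still has 1 valence electron; Li⁺ is the bare [He] core.
Breaking into a closed-shell core is much more expensive than removing a leftover valence electron — Li has the largest IE_2 here.
Valence configurations: B⁺ [He]2s², Al⁺ [Ne]3s², Ca⁺ [Ar]4s¹.
The numbers (kJ/mol): B 2427, Al 1817, Ca 1145, Li 7298.
Putting it together, IE_2: Ca < Al < B < Li.

Ca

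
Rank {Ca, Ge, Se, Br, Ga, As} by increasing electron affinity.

Ca < Ga < As < Ge < Se < Br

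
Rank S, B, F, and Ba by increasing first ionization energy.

Ba, B, S, F

IE₁ increases left→right with effective nuclear charge and decreases top→bottom as the valence shell moves farther out.
Neither a single period nor a single group — weigh both effects.
B > Ba: both effects reinforce here, so B is clearly the higher of the two.
S > B: period and group pull opposite ways; the across-period shift dominates (1000 vs 801 kJ/mol).
F > S: both effects reinforce here, so F is clearly the higher of the two.
Tabulated first ionization energy (kJ/mol): B 801, F 1681, S 1000, Ba 503.
So from lowest to highest: Ba < B < S < F.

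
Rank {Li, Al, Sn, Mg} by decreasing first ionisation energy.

Li is in period 2, group 1; Mg is in period 3, group 2; Al is in period 3, group 13; Sn is in period 5, group 14.
Removing the outermost electron gets harder across a period and easier down a group.
Here both period and group differ, so the two effects have to be weighed against each other.
Al > Li: period and group pull opposite ways; the across-period shift dominates (578 vs 520 kJ/mol).
Sn > Al: the two effects oppose for this pair; the across-period effect wins (709 vs 578 kJ/mol).
Mg > Sn: the two effects oppose for this pair; the down-group effect wins (738 vs 709 kJ/mol).
Note the exception: Mg has a higher first ionization energy than Al, contrary to the simple trend — Al's single 3p electron is easier to remove than one from Mg's filled 3s².
Tabulated first ionization energy (kJ/mol): Li 520, Mg 738, Al 578, Sn 709.
So from highest to lowest: Mg > Sn > Al > Li.

Mg, Sn, Al, Li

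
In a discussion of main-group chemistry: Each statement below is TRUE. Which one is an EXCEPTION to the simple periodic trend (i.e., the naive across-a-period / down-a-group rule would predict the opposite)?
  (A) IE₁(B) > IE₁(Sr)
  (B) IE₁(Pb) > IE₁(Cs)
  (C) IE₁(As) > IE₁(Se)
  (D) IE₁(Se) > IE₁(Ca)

The general trend: first ionisation energy increases across a period and decreases down a group.
(A) B (period 2, group 13) vs Sr (period 5, group 2): the stated order agrees with the simple trend.
(B) Pb (period 6, group 14) vs Cs (period 6, group 1): the stated order agrees with the simple trend.
(C) As (period 4, group 15) vs Se (period 4, group 16): the stated order contradicts the simple trend.
(D) Se (period 4, group 16) vs Ca (period 4, group 2): the stated order agrees with the simple trend.
The exception is (C): Se (4p⁴) ionizes more easily than half-filled As (4p³).

(C)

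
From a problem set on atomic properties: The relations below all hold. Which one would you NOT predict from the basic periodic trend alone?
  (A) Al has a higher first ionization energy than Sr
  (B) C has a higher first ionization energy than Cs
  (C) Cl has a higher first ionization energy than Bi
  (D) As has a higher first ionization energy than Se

(D)

The general trend: first ionization energy increases across a period and decreases down a group.
(A) Al (period 3, group 13) vs Sr (period 5, group 2): the stated order agrees with the simple trend.
(B) C (period 2, group 14) vs Cs (period 6, group 1): the stated order agrees with the simple trend.
(C) Cl (period 3, group 17) vs Bi (period 6, group 15): the stated order agrees with the simple trend.
(D) As (period 4, group 15) vs Se (period 4, group 16): the stated order contradicts the simple trend.
The exception is (D): Se (4p⁴) ionizes more easily than half-filled As (4p³).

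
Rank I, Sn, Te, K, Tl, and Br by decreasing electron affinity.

Br > I > Te > Sn > K > Tl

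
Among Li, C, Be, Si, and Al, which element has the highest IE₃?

Be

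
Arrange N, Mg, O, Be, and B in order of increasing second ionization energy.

The second ionization energy removes an electron from the +1 ion. For each element: N⁺ still has 4 valence electrons; Mg⁺ still has 1 valence electron; O⁺ still has 5 valence electrons; Be⁺ still has 1 valence electron; B⁺ still has 2 valence electrons.
All are still removing valence electrons, so compare the +1 ions as you would atoms: IE_2 generally rises across a period (higher Z_eff) and falls down a group (larger shell), subject to the usual subshell exceptions.
Valence configurations: N⁺ [He]2s²2p², Mg⁺ [Ne]3s¹, O⁺ [He]2s²2p³, Be⁺ [He]2s¹, B⁺ [He]2s².
The numbers (kJ/mol): N 2856, Mg 1451, O 3388, Be 1757, B 2427.
Hence IE_2: Mg < Be < B < N < O.

Mg, Be, B, N, O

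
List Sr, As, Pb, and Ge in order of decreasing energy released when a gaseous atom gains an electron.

Ge is in period 4, group 14; As is in period 4, group 15; Sr is in period 5, group 2; Pb is in period 6, group 14.
Adding an electron releases more energy for atoms nearer the top right (short of the noble gases).
These span different periods and groups, so the two trends combine.
Pb > Sr: the two effects oppose for this pair; the across-period effect wins (35 vs 5 kJ/mol).
As > Pb: both effects reinforce here, so As is clearly the higher of the two.
Ge > As: this pair runs against the simple trend — see the exception note.
Note the exception: Ge has a higher electron affinity than As, contrary to the simple trend — adding an electron to As's half-filled 4p³ is unfavourable, so Ge (4p²) has the more exothermic EA.
Approximate values (kJ/mol): Ge 119, As 78, Sr 5, Pb 35.
So from highest to lowest: Ge > As > Pb > Sr.

Ge > As > Pb > Sr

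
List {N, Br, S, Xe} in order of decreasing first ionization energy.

N > Xe > Br > S

First ionization energy rises across a period (greater Z_eff holds electrons more tightly) and falls down a group (valence electrons are farther from the nucleus).
A diagonal step moves right (one effect) and down (the opposite effect) at once.
Br > S: the two effects oppose for this pair; the across-period effect wins (1140 vs 1000 kJ/mol).
Xe > Br: the two effects oppose for this pair; the across-period effect wins (1170 vs 1140 kJ/mol).
N > Xe: period and group pull opposite ways; the down-group shift dominates (1402 vs 1170 kJ/mol).
Approximate values (kJ/mol): N 1402, S 1000, Br 1140, Xe 1170.
So from highest to lowest: N > Xe > Br > S.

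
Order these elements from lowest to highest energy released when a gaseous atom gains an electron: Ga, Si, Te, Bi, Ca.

Ca < Ga < Bi < Si < Te

Adding an electron releases more energy for atoms nearer the top right (short of the noble gases).
Here both period and group differ, so the two effects have to be weighed against each other.
Ga > Ca: both are in period 4; the period trend gives Ga the larger value.
Bi > Ga: period and group pull opposite ways; the across-period shift dominates (91 vs 29 kJ/mol).
Si > Bi: the two effects oppose for this pair; the down-group effect wins (134 vs 91 kJ/mol).
Te > Si: period and group pull opposite ways; the across-period shift dominates (190 vs 134 kJ/mol).
Tabulated electron affinity (kJ/mol): Si 134, Ca 2, Ga 29, Te 190, Bi 91.
So from lowest to highest: Ca < Ga < Bi < Si < Te.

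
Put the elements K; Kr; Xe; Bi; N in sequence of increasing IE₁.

K < Bi < Xe < Kr < N

First ionization energy rises across a period (greater Z_eff holds electrons more tightly) and falls down a group (valence electrons are farther from the nucleus).
Neither a single period nor a single group — weigh both effects.
Bi > K: the two effects oppose for this pair; the across-period effect wins (703 vs 419 kJ/mol).
Xe > Bi: both effects reinforce here, so Xe is clearly the higher of the two.
Kr > Xe: they share group 18; the group trend gives Kr the larger value.
N > Kr: the two effects oppose for this pair; the down-group effect wins (1402 vs 1351 kJ/mol).
Approximate values (kJ/mol): N 1402, K 419, Kr 1351, Xe 1170, Bi 703.
So from lowest to highest: K < Bi < Xe < Kr < N.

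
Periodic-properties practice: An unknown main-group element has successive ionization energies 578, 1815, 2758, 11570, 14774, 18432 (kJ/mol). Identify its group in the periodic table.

Group 13

Look for the largest jump between consecutive ionization energies: IE4/IE3 ≈ 4.2, far larger than any earlier ratio.
That jump marks the point where a core electron is being removed. So the atom has 3 valence electrons.
A main-group element with 3 valence electrons is in group 13.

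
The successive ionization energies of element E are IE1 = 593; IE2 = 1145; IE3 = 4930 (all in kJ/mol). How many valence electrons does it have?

2

Look for the largest jump between consecutive ionization energies: IE3/IE2 ≈ 4.3, far larger than any earlier ratio.
That jump marks the point where a core electron is being removed. So the atom has 2 valence electrons.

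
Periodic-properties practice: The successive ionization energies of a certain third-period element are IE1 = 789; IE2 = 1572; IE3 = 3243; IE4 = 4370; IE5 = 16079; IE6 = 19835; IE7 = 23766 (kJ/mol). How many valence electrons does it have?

4

Look for the largest jump between consecutive ionization energies: IE5/IE4 ≈ 3.7, far larger than any earlier ratio.
That jump marks the point where a core electron is being removed. So the atom has 4 valence electrons.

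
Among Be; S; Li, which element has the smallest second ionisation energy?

IE_2 is the cost of taking one more electron from the +1 cation: Be⁺ still has 1 valence electron; S⁺ still has 5 valence electrons; Li⁺ is the bare [He] core.
Breaking into a closed-shell core is much more expensive than removing a leftover valence electron — Li has the largest IE_2 here.
Valence configurations: Be⁺ [He]2s¹, S⁺ [Ne]3s²3p³.
Tabulated IE_2 (kJ/mol): Be 1757, S 2252, Li 7298.
Hence IE_2: Be < S < Li.

Be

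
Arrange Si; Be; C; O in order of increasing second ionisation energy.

The second ionization energy removes an electron from the +1 ion. For each element: Si⁺ still has 3 valence electrons; Be⁺ still has 1 valence electron; C⁺ still has 3 valence electrons; O⁺ still has 5 valence electrons.
All are still removing valence electrons, so compare the +1 ions as you would atoms: IE_2 generally rises across a period (higher Z_eff) and falls down a group (larger shell), subject to the usual subshell exceptions.
Valence configurations: Si⁺ [Ne]3s²3p¹, Be⁺ [He]2s¹, C⁺ [He]2s²2p¹, O⁺ [He]2s²2p³.
Tabulated IE_2 (kJ/mol): Si 1577, Be 1757, C 2353, O 3388.
Hence IE_2: Si < Be < C < O.

Si, Be, C, O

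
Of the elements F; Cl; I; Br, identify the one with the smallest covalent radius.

F

Radius decreases left→right (rising Z_eff, same n) and increases top→bottom (higher n).
All are in group 17, so atomic radius increases down the group.
The smallest covalent radius among these belongs to F.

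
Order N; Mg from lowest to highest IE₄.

IE_4 is the cost of taking one more electron from the +3 cation: N³⁺ still has 2 valence electrons; Mg³⁺ is already 1 electron into the core.
Breaking into a closed-shell core is much more expensive than removing a leftover valence electron — Mg has the largest IE_4 here.
Approximate IE_4 values (kJ/mol): N 7475, Mg 10543.
So the fourth ionization energies run N < Mg.

N, Mg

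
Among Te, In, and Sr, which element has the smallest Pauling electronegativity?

EN rises left→right (higher Z_eff, smaller atoms) and falls top→bottom (larger, more shielded atoms).
All lie in period 5, so electronegativity increases left to right.
The smallest Pauling electronegativity among these belongs to Sr.

Sr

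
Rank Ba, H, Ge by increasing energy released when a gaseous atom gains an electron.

Ba, H, Ge

H is in period 1, group 1; Ge is in period 4, group 14; Ba is in period 6, group 2.
Electron affinity generally becomes more exothermic across a period toward the halogens and less exothermic down a group.
These span different periods and groups, so the two trends combine.
H > Ba: period and group pull opposite ways; the down-group shift dominates (73 vs 14 kJ/mol).
Ge > H: the two effects oppose for this pair; the across-period effect wins (119 vs 73 kJ/mol).
For reference (kJ/mol): H 73, Ge 119, Ba 14.
So from lowest to highest: Ba < H < Ge.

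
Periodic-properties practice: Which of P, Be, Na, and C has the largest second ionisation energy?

Na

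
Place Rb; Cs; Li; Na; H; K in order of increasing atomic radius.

Radius decreases left→right (rising Z_eff, same n) and increases top→bottom (higher n).
All are in group 1, so atomic radius increases down the group.
So from smallest to largest: H < Li < Na < K < Rb < Cs.

H, Li, Na, K, Rb, Cs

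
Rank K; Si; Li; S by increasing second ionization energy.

Si < S < K < Li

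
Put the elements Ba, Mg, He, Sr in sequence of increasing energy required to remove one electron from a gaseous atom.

Ba < Sr < Mg < He

First ionization energy rises across a period (greater Z_eff holds electrons more tightly) and falls down a group (valence electrons are farther from the nucleus).
These span different periods and groups, so the two trends combine.
Sr > Ba: Sr sits above Ba in group 2, so the down-group effect alone puts Sr higher.
Mg > Sr: Mg sits above Sr in group 2, so the down-group effect alone puts Mg higher.
He > Mg: both effects reinforce here, so He is clearly the higher of the two.
Approximate values (kJ/mol): He 2372, Mg 738, Sr 550, Ba 503.
So from lowest to highest: Ba < Sr < Mg < He.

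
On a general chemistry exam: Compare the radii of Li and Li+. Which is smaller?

Li+

Forming Li+ removes 1 electron from Li. Fewer electrons for the same nuclear charge means less shielding and a higher Z_eff on the remaining electrons, and for main-group metals the entire outer shell is lost.
A cation is smaller than its parent atom: Li+ < Li.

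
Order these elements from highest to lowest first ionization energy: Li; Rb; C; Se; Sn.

Li is in period 2, group 1; C is in period 2, group 14; Se is in period 4, group 16; Rb is in period 5, group 1; Sn is in period 5, group 14.
IE₁ increases left→right with effective nuclear charge and decreases top→bottom as the valence shell moves farther out.
Here both period and group differ, so the two effects have to be weighed against each other.
Li > Rb: they share group 1; the group trend gives Li the larger value.
Sn > Li: period and group pull opposite ways; the across-period shift dominates (709 vs 520 kJ/mol).
Se > Sn: both effects reinforce here, so Se is clearly the higher of the two.
C > Se: period and group pull opposite ways; the down-group shift dominates (1086 vs 941 kJ/mol).
For reference (kJ/mol): Li 520, C 1086, Se 941, Rb 403, Sn 709.
So from highest to lowest: C > Se > Sn > Li > Rb.

C, Se, Sn, Li, Rb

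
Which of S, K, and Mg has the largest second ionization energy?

IE_2 is the cost of taking one more electron from the +1 cation: S⁺ still has 5 valence electrons; K⁺ is the bare [Ar] core; Mg⁺ still has 1 valence electron.
Core electrons are held far more tightly than valence electrons, so K tops the IE_2 order.
Valence configurations: S⁺ [Ne]3s²3p³, Mg⁺ [Ne]3s¹.
Approximate IE_2 values (kJ/mol): S 2252, K 3052, Mg 1451.
Putting it together, IE_2: Mg < S < K.

K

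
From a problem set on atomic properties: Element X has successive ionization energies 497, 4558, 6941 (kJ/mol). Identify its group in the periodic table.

Look for the largest jump between consecutive ionization energies: IE2/IE1 ≈ 9.2, far larger than any earlier ratio.
That jump marks the point where a core electron is being removed. So the atom has 1 valence electron.
A main-group element with 1 valence electron is in group 1.

Group 1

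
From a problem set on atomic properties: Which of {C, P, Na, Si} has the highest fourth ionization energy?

After 3 electrons have been removed, what remains? C³⁺ still has 1 valence electron; P³⁺ still has 2 valence electrons; Na³⁺ is already 2 electrons into the core; Si³⁺ still has 1 valence electron.
Pulling an electron out of a noble-gas core costs far more than removing a remaining valence electron, so Na sits at the high end of IE_4.
Valence configurations: C³⁺ [He]2s¹, P³⁺ [Ne]3s², Si³⁺ [Ne]3s¹.
Tabulated IE_4 (kJ/mol): C 6223, P 4964, Na 9543, Si 4356.
Hence IE_4: Si < P < C < Na.

Na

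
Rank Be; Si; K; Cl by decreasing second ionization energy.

K, Cl, Be, Si

IE_2 is the cost of taking one more electron from the +1 cation: Be⁺ still has 1 valence electron; Si⁺ still has 3 valence electrons; K⁺ is the bare [Ar] core; Cl⁺ still has 6 valence electrons.
Pulling an electron out of a noble-gas core costs far more than removing a remaining valence electron, so K sits at the high end of IE_2.
Valence configurations: Be⁺ [He]2s¹, Si⁺ [Ne]3s²3p¹, Cl⁺ [Ne]3s²3p⁴.
The numbers (kJ/mol): Be 1757, Si 1577, K 3052, Cl 2298.
So the second ionization energies run Si < Be < Cl < K.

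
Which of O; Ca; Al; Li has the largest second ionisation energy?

The second ionization energy removes an electron from the +1 ion. For each element: O⁺ still has 5 valence electrons; Ca⁺ still has 1 valence electron; Al⁺ still has 2 valence electrons; Li⁺ is the bare [He] core.
Pulling an electron out of a noble-gas core costs far more than removing a remaining valence electron, so Li sits at the high end of IE_2.
Valence configurations: O⁺ [He]2s²2p³, Ca⁺ [Ar]4s¹, Al⁺ [Ne]3s².
Tabulated IE_2 (kJ/mol): O 3388, Ca 1145, Al 1817, Li 7298.
Overall IE_2 order: Ca < Al < O < Li.

Li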